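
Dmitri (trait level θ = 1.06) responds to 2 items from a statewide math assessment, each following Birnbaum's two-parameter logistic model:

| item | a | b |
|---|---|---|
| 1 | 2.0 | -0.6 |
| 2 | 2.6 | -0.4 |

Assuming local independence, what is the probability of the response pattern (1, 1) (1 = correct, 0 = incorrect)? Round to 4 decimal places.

0.9439

P(θ) = 1 / (1 + exp(−a(θ − b)))
P_1 = 1/(1+e^{-3.3200}) = 0.9651
P_2 = 1/(1+e^{-3.7960}) = 0.9780
L = P_1 × P_2 = 0.9651 × 0.9780 = 0.94391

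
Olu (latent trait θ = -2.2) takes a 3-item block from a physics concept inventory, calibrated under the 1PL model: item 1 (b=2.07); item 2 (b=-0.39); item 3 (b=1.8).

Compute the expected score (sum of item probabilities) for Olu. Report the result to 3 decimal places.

0.172

P(θ) = 1 / (1 + exp(−(θ − b)))
P_1 = 1/(1+e^{4.2700}) = 0.0138
P_2 = 1/(1+e^{1.8100}) = 0.1406
P_3 = 1/(1+e^{4.0000}) = 0.0180
E[score] = 0.0138 + 0.1406 + 0.0180 = 0.1724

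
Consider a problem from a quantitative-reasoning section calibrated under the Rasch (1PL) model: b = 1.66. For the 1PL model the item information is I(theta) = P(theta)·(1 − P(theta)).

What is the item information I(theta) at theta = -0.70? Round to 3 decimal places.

0.079

P = 1/(1+e^{2.3600}) = 0.0863
P(1−P) = 0.0863 × 0.9137 = 0.0788
I = P(1−P) = 0.07883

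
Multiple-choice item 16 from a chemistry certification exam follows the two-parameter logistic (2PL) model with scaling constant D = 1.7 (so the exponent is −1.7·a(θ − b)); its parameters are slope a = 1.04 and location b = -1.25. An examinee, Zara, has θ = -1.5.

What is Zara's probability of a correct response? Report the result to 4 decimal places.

0.3913

P(θ) = 1 / (1 + exp(−D·a(θ − b)))
Exponent: 1.7 × 1.04 × (-1.5 − (-1.25)) = -0.4420
1/(1 + e^{0.4420}) = 0.3913
P = 0.3913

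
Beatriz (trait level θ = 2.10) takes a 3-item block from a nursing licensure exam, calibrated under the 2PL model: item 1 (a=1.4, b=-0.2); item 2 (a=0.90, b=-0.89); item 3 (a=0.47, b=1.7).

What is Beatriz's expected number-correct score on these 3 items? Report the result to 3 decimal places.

2.445

P(θ) = 1 / (1 + exp(−a(θ − b)))
P_1 = 1/(1+e^{-3.2200}) = 0.9616
P_2 = 1/(1+e^{-2.6910}) = 0.9365
P_3 = 1/(1+e^{-0.1880}) = 0.5469
E[score] = 0.9616 + 0.9365 + 0.5469 = 2.4449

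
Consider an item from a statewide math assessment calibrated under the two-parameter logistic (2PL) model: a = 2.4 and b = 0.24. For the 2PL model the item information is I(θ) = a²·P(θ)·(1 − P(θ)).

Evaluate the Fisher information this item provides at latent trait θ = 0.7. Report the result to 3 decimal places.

P = 1/(1+e^{-1.1040}) = 0.7510
P(1−P) = 0.7510 × 0.2490 = 0.1870
I = a² × P(1−P) = 2.4² × 0.1870 = 1.07709

1.077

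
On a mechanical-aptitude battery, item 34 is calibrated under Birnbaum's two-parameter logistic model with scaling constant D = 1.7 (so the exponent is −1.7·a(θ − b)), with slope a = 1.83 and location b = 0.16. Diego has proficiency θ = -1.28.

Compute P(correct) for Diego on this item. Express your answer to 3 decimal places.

0.011

P(θ) = 1 / (1 + exp(−D·a(θ − b)))
Exponent: 1.7 × 1.83 × (-1.28 − 0.16) = -4.4798
1/(1 + e^{4.4798}) = 0.0112
P = 0.0112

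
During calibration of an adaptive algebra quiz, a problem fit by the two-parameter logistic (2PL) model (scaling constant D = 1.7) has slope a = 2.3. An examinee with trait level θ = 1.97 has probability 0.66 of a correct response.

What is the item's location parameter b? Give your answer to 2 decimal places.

1.80

P(θ) = 1 / (1 + exp(−D·a(θ − b)))
logit(0.66) = ln(0.66/0.34) = 0.6633
b = θ − logit/(1.7·a) = 1.97 − 0.6633/3.9100 = 1.8004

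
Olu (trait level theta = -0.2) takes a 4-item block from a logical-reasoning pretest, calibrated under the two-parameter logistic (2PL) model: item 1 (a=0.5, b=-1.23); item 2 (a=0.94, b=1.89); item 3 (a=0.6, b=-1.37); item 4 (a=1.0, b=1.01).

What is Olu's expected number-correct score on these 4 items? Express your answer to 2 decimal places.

P(theta) = 1 / (1 + exp(−a(theta − b)))
P_1 = 1/(1+e^{-0.5150}) = 0.6260
P_2 = 1/(1+e^{1.9646}) = 0.1230
P_3 = 1/(1+e^{-0.7020}) = 0.6686
P_4 = 1/(1+e^{1.2100}) = 0.2297
E[score] = 0.6260 + 0.1230 + 0.6686 + 0.2297 = 1.6473

1.65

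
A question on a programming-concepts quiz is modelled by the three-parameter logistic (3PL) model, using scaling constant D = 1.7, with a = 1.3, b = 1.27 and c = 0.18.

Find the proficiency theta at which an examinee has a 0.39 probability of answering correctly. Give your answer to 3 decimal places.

0.787

P(theta) = c + (1 − c) · 1 / (1 + exp(−D·a(theta − b)))
Remove guessing floor: (0.39 − 0.18)/(1 − 0.18) = 0.2561
logit = ln(0.2561/0.7439) = -1.0664
theta = b + logit/(1.7·a) = 1.27 + (-1.0664)/2.2100 = 0.7875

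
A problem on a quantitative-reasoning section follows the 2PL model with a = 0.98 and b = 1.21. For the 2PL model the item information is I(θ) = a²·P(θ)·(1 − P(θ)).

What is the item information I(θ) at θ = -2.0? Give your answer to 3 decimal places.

P = 1/(1+e^{3.1458}) = 0.0413
P(1−P) = 0.0413 × 0.9587 = 0.0396
I = a² × P(1−P) = 0.98² × 0.0396 = 0.03799

0.038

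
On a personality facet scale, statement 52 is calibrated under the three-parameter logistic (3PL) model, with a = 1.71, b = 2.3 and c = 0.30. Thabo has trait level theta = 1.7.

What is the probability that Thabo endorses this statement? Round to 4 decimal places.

0.4847

P(theta) = c + (1 − c) · 1 / (1 + exp(−a(theta − b)))
Exponent: 1.71 × (1.7 − 2.3) = -1.0260
1/(1 + e^{1.0260}) = 0.2639
P = 0.30 + 0.70 × 0.2639 = 0.4847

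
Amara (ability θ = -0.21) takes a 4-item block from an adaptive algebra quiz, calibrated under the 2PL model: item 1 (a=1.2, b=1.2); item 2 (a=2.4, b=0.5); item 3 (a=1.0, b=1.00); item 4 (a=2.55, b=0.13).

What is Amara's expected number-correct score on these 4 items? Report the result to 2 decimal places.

P(θ) = 1 / (1 + exp(−a(θ − b)))
P_1 = 1/(1+e^{1.6920}) = 0.1555
P_2 = 1/(1+e^{1.7040}) = 0.1539
P_3 = 1/(1+e^{1.2100}) = 0.2297
P_4 = 1/(1+e^{0.8670}) = 0.2959
E[score] = 0.1555 + 0.1539 + 0.2297 + 0.2959 = 0.8350

0.84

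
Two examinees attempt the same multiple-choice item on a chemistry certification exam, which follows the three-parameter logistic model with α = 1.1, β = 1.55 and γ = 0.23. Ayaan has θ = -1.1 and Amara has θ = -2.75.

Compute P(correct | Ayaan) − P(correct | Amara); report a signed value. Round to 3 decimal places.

0.033

P(θ) = γ + (1 − γ) · 1 / (1 + exp(−α(θ − β)))
P(Ayaan) = 0.2696  [exponent -2.9150]
P(Amara) = 0.2367  [exponent -4.7300]
Difference = 0.2696 − 0.2367 = 0.0329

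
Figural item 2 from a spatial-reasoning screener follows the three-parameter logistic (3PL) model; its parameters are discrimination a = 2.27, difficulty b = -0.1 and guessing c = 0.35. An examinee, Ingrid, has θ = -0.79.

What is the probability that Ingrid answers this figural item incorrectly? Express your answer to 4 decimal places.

0.5377

P(θ) = c + (1 − c) · 1 / (1 + exp(−a(θ − b)))
Exponent: 2.27 × (-0.79 − (-0.1)) = -1.5663
1/(1 + e^{1.5663}) = 0.1727
P = 0.35 + 0.65 × 0.1727 = 0.4623
P(incorrect) = 1 − 0.4623 = 0.5377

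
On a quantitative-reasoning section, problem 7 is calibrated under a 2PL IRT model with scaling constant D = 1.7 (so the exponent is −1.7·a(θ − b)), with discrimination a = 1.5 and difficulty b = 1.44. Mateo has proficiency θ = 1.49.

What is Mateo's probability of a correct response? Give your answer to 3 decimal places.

0.532

P(θ) = 1 / (1 + exp(−D·a(θ − b)))
Exponent: 1.7 × 1.5 × (1.49 − 1.44) = 0.1275
1/(1 + e^{-0.1275}) = 0.5318
P = 0.5318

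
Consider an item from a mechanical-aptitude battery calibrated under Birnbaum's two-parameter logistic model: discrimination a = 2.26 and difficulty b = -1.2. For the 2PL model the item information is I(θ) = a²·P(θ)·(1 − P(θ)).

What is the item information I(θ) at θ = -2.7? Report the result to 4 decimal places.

P = 1/(1+e^{3.3900}) = 0.0326
P(1−P) = 0.0326 × 0.9674 = 0.0315
I = a² × P(1−P) = 2.26² × 0.0315 = 0.16112

0.1611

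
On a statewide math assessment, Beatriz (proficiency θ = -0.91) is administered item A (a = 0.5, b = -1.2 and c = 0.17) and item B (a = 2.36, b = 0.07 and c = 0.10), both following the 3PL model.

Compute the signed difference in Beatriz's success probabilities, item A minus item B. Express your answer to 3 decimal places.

P(θ) = c + (1 − c) · 1 / (1 + exp(−a(θ − b)))
P_A = 0.6150
P_B = 0.1811
P_A − P_B = 0.4340

0.434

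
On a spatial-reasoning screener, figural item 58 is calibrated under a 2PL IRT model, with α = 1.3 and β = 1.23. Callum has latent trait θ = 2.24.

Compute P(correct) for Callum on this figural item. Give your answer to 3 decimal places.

P(θ) = 1 / (1 + exp(−α(θ − β)))
Exponent: 1.3 × (2.24 − 1.23) = 1.3130
1/(1 + e^{-1.3130}) = 0.7880

0.788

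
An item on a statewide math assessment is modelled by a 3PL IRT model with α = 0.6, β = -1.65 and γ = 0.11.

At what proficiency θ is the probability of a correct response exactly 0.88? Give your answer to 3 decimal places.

P(θ) = γ + (1 − γ) · 1 / (1 + exp(−α(θ − β)))
Remove guessing floor: (0.88 − 0.11)/(1 − 0.11) = 0.8652
logit = ln(0.8652/0.1348) = 1.8589
θ = β + logit/(α) = -1.65 + 1.8589/0.6000 = 1.4482

1.448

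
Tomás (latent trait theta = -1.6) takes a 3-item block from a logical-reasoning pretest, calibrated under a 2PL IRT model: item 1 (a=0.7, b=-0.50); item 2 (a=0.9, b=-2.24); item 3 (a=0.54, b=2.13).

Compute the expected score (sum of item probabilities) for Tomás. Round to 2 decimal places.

P(theta) = 1 / (1 + exp(−a(theta − b)))
P_1 = 1/(1+e^{0.7700}) = 0.3165
P_2 = 1/(1+e^{-0.5760}) = 0.6401
P_3 = 1/(1+e^{2.0142}) = 0.1177
E[score] = 0.3165 + 0.6401 + 0.1177 = 1.0743

1.07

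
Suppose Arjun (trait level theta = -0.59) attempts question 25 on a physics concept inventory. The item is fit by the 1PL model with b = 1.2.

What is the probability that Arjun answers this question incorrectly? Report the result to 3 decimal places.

P(theta) = 1 / (1 + exp(−(theta − b)))
Exponent: (-0.59 − 1.2) = -1.7900
1/(1 + e^{1.7900}) = 0.1431
P = 0.1431
P(incorrect) = 1 − 0.1431 = 0.8569

0.857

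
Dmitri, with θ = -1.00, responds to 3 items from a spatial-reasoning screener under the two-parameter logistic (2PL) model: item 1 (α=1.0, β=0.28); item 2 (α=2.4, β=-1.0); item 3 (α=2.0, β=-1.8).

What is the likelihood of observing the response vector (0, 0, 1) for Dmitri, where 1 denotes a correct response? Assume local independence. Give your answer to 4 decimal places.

P(θ) = 1 / (1 + exp(−α(θ − β)))
P_1 = 1/(1+e^{1.2800}) = 0.2176
P_2 = 1/(1+e^{0.0000}) = 0.5000
P_3 = 1/(1+e^{-1.6000}) = 0.8320
L = (1−P_1) × (1−P_2) × P_3 = 0.7824 × 0.5000 × 0.8320 = 0.32551

0.3255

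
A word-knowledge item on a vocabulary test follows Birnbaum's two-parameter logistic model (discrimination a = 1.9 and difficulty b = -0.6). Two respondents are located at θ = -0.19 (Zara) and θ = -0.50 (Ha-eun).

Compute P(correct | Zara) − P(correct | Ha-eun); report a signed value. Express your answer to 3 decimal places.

0.138

P(θ) = 1 / (1 + exp(−a(θ − b)))
P(Zara) = 0.6855  [exponent 0.7790]
P(Ha-eun) = 0.5474  [exponent 0.1900]
Difference = 0.6855 − 0.5474 = 0.1381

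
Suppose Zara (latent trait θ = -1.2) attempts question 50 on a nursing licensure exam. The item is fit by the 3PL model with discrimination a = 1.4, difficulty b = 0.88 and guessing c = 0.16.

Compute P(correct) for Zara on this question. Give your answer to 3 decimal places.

P(θ) = c + (1 − c) · 1 / (1 + exp(−a(θ − b)))
Exponent: 1.4 × (-1.2 − 0.88) = -2.9120
1/(1 + e^{2.9120}) = 0.0516
P = 0.16 + 0.84 × 0.0516 = 0.2033

0.203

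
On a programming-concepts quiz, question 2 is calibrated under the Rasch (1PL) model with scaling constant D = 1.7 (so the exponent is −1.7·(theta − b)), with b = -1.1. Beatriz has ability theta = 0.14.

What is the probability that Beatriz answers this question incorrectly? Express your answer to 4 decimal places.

0.1083

P(theta) = 1 / (1 + exp(−D·(theta − b)))
Exponent: 1.7 × (0.14 − (-1.1)) = 2.1080
1/(1 + e^{-2.1080}) = 0.8917
P = 0.8917
P(incorrect) = 1 − 0.8917 = 0.1083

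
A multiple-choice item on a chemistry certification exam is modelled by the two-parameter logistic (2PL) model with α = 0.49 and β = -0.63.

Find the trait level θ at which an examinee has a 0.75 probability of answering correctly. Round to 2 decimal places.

P(θ) = 1 / (1 + exp(−α(θ − β)))
logit = ln(0.7500/0.2500) = 1.0986
θ = β + logit/(α) = -0.63 + 1.0986/0.4900 = 1.6121

1.61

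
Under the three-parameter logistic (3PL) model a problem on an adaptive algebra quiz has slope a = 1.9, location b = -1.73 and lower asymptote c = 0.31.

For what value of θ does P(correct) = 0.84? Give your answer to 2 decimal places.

-1.10

P(θ) = c + (1 − c) · 1 / (1 + exp(−a(θ − b)))
Remove guessing floor: (0.84 − 0.31)/(1 − 0.31) = 0.7681
logit = ln(0.7681/0.2319) = 1.1977
θ = b + logit/(a) = -1.73 + 1.1977/1.9000 = -1.0996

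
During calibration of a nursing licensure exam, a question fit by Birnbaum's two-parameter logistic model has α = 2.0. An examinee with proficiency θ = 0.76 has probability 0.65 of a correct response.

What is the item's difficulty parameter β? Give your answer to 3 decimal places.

0.450

P(θ) = 1 / (1 + exp(−α(θ − β)))
logit(0.65) = ln(0.65/0.35) = 0.6190
β = θ − logit/(α) = 0.76 − 0.6190/2.0000 = 0.4505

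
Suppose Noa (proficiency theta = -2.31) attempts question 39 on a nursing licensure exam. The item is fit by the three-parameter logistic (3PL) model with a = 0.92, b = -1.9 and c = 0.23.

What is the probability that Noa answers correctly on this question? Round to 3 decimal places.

0.543

P(theta) = c + (1 − c) · 1 / (1 + exp(−a(theta − b)))
Exponent: 0.92 × (-2.31 − (-1.9)) = -0.3772
1/(1 + e^{0.3772}) = 0.4068
P = 0.23 + 0.77 × 0.4068 = 0.5432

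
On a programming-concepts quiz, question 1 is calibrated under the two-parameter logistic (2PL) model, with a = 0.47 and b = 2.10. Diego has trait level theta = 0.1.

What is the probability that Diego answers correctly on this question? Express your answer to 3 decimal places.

0.281

P(theta) = 1 / (1 + exp(−a(theta − b)))
Exponent: 0.47 × (0.1 − 2.10) = -0.9400
1/(1 + e^{0.9400}) = 0.2809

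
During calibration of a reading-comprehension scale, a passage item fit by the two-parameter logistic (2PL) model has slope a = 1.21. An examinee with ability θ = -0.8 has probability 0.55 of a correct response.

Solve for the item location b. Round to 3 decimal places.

P(θ) = 1 / (1 + exp(−a(θ − b)))
logit(0.55) = ln(0.55/0.45) = 0.2007
b = θ − logit/(a) = -0.8 − 0.2007/1.2100 = -0.9658

-0.966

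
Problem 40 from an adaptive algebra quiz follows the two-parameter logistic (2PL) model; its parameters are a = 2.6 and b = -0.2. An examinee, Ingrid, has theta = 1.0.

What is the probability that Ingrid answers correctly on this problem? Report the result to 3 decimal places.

0.958

P(theta) = 1 / (1 + exp(−a(theta − b)))
Exponent: 2.6 × (1.0 − (-0.2)) = 3.1200
1/(1 + e^{-3.1200}) = 0.9577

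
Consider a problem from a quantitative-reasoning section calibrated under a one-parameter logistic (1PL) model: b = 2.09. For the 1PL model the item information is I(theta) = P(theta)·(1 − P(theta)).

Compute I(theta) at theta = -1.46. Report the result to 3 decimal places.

P = 1/(1+e^{3.5500}) = 0.0279
P(1−P) = 0.0279 × 0.9721 = 0.0271
I = P(1−P) = 0.02714

0.027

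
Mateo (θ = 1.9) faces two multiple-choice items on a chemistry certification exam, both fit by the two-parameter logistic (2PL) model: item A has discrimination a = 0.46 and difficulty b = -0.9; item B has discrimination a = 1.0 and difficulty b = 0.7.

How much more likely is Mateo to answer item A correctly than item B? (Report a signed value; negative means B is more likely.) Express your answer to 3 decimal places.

0.015

P(θ) = 1 / (1 + exp(−a(θ − b)))
P_A = 0.7838
P_B = 0.7685
P_A − P_B = 0.0153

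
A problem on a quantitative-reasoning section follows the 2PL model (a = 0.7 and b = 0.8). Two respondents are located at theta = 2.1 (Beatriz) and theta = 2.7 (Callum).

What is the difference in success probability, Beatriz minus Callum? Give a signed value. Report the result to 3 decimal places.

P(theta) = 1 / (1 + exp(−a(theta − b)))
P(Beatriz) = 0.7130  [exponent 0.9100]
P(Callum) = 0.7908  [exponent 1.3300]
Difference = 0.7130 − 0.7908 = -0.0778

-0.078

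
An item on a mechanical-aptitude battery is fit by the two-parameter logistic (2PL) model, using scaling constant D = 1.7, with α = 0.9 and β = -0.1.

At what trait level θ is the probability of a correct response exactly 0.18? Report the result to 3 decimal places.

-1.091

P(θ) = 1 / (1 + exp(−D·α(θ − β)))
logit = ln(0.1800/0.8200) = -1.5163
θ = β + logit/(1.7·α) = -0.1 + (-1.5163)/1.5300 = -1.0911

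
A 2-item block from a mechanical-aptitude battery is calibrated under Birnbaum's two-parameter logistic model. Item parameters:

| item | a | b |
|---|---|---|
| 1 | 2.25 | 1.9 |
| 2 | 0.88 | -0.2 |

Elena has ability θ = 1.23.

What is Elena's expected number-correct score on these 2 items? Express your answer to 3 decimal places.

P(θ) = 1 / (1 + exp(−a(θ − b)))
P_1 = 1/(1+e^{1.5075}) = 0.1813
P_2 = 1/(1+e^{-1.2584}) = 0.7788
E[score] = 0.1813 + 0.7788 = 0.9601

0.960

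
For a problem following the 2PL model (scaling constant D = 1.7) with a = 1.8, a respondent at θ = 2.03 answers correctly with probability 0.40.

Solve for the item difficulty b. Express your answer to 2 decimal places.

P(θ) = 1 / (1 + exp(−D·a(θ − b)))
logit(0.40) = ln(0.40/0.60) = -0.4055
b = θ − logit/(1.7·a) = 2.03 − (-0.4055)/3.0600 = 2.1625

2.16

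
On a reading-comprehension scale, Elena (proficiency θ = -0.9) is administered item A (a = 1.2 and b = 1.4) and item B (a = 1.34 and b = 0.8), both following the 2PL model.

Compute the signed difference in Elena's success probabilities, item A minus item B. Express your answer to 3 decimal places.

P(θ) = 1 / (1 + exp(−a(θ − b)))
P_A = 0.0595
P_B = 0.0930
P_A − P_B = -0.0334

-0.033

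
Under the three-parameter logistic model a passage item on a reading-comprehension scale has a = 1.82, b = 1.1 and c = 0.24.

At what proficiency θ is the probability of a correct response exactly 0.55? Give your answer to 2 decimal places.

P(θ) = c + (1 − c) · 1 / (1 + exp(−a(θ − b)))
Remove guessing floor: (0.55 − 0.24)/(1 − 0.24) = 0.4079
logit = ln(0.4079/0.5921) = -0.3727
θ = b + logit/(a) = 1.1 + (-0.3727)/1.8200 = 0.8952

0.90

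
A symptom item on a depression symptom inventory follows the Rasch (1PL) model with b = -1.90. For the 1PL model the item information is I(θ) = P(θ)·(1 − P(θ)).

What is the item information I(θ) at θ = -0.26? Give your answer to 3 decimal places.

0.136

P = 1/(1+e^{-1.6400}) = 0.8375
P(1−P) = 0.8375 × 0.1625 = 0.1361
I = P(1−P) = 0.13607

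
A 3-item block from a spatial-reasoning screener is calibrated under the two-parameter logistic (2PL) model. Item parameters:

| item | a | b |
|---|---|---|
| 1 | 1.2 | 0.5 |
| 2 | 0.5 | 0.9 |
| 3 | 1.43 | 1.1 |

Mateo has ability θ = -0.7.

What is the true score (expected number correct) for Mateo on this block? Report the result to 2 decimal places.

0.57

P(θ) = 1 / (1 + exp(−a(θ − b)))
P_1 = 1/(1+e^{1.4400}) = 0.1915
P_2 = 1/(1+e^{0.8000}) = 0.3100
P_3 = 1/(1+e^{2.5740}) = 0.0708
E[score] = 0.1915 + 0.3100 + 0.0708 = 0.5724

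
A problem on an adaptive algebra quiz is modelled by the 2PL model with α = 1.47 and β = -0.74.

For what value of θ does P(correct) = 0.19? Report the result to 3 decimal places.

-1.726

P(θ) = 1 / (1 + exp(−α(θ − β)))
logit = ln(0.1900/0.8100) = -1.4500
θ = β + logit/(α) = -0.74 + (-1.4500)/1.4700 = -1.7264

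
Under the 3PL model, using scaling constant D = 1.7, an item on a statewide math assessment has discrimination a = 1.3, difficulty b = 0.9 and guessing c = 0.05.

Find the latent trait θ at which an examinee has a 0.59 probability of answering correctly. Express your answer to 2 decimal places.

1.02

P(θ) = c + (1 − c) · 1 / (1 + exp(−D·a(θ − b)))
Remove guessing floor: (0.59 − 0.05)/(1 − 0.05) = 0.5684
logit = ln(0.5684/0.4316) = 0.2754
θ = b + logit/(1.7·a) = 0.9 + 0.2754/2.2100 = 1.0246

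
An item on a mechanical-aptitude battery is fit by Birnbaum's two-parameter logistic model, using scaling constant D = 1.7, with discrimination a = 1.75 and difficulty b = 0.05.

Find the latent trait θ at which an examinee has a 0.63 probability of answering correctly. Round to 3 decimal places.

0.229

P(θ) = 1 / (1 + exp(−D·a(θ − b)))
logit = ln(0.6300/0.3700) = 0.5322
θ = b + logit/(1.7·a) = 0.05 + 0.5322/2.9750 = 0.2289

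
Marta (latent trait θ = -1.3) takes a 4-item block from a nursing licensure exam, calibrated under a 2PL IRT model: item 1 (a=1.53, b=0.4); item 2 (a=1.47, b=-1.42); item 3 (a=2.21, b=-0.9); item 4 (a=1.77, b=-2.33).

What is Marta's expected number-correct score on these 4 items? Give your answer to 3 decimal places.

1.766

P(θ) = 1 / (1 + exp(−a(θ − b)))
P_1 = 1/(1+e^{2.6010}) = 0.0691
P_2 = 1/(1+e^{-0.1764}) = 0.5440
P_3 = 1/(1+e^{0.8840}) = 0.2923
P_4 = 1/(1+e^{-1.8231}) = 0.8609
E[score] = 0.0691 + 0.5440 + 0.2923 + 0.8609 = 1.7663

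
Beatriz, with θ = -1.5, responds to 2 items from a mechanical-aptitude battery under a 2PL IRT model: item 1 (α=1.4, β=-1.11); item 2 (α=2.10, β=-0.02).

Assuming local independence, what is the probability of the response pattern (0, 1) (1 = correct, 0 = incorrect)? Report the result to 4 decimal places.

0.0271

P(θ) = 1 / (1 + exp(−α(θ − β)))
P_1 = 1/(1+e^{0.5460}) = 0.3668
P_2 = 1/(1+e^{3.1080}) = 0.0428
L = (1−P_1) × P_2 = 0.6332 × 0.0428 = 0.02709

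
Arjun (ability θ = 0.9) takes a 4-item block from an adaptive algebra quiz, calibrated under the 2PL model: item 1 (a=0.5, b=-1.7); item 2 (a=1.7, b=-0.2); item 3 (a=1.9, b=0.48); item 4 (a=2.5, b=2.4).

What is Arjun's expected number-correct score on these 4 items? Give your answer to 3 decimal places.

P(θ) = 1 / (1 + exp(−a(θ − b)))
P_1 = 1/(1+e^{-1.3000}) = 0.7858
P_2 = 1/(1+e^{-1.8700}) = 0.8665
P_3 = 1/(1+e^{-0.7980}) = 0.6895
P_4 = 1/(1+e^{3.7500}) = 0.0230
E[score] = 0.7858 + 0.8665 + 0.6895 + 0.0230 = 2.3648

2.365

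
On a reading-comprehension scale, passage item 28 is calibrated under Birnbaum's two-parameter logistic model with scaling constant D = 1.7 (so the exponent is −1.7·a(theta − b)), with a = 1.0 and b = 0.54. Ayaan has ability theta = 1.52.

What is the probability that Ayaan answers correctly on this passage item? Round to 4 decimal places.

P(theta) = 1 / (1 + exp(−D·a(theta − b)))
Exponent: 1.7 × 1.0 × (1.52 − 0.54) = 1.6660
1/(1 + e^{-1.6660}) = 0.8410
P = 0.8410

0.8410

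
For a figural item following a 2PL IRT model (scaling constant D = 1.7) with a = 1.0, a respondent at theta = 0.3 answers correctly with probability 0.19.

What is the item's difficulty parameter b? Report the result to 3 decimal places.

P(theta) = 1 / (1 + exp(−D·a(theta − b)))
logit(0.19) = ln(0.19/0.81) = -1.4500
b = theta − logit/(1.7·a) = 0.3 − (-1.4500)/1.7000 = 1.1529

1.153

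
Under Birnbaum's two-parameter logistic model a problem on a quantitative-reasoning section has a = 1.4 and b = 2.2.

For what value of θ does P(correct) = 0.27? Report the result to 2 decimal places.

P(θ) = 1 / (1 + exp(−a(θ − b)))
logit = ln(0.2700/0.7300) = -0.9946
θ = b + logit/(a) = 2.2 + (-0.9946)/1.4000 = 1.4896

1.49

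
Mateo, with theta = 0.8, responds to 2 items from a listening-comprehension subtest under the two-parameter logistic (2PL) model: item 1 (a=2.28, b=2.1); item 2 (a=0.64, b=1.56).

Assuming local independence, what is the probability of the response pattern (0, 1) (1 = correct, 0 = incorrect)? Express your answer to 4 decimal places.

P(theta) = 1 / (1 + exp(−a(theta − b)))
P_1 = 1/(1+e^{2.9640}) = 0.0491
P_2 = 1/(1+e^{0.4864}) = 0.3807
L = (1−P_1) × P_2 = 0.9509 × 0.3807 = 0.36206

0.3621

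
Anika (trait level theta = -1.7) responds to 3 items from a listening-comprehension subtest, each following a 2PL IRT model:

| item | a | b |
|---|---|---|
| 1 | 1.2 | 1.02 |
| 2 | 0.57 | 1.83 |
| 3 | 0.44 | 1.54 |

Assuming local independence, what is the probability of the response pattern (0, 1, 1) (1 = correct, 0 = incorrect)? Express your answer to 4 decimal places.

P(theta) = 1 / (1 + exp(−a(theta − b)))
P_1 = 1/(1+e^{3.2640}) = 0.0368
P_2 = 1/(1+e^{2.0121}) = 0.1179
P_3 = 1/(1+e^{1.4256}) = 0.1938
L = (1−P_1) × P_2 × P_3 = 0.9632 × 0.1179 × 0.1938 = 0.02201

0.0220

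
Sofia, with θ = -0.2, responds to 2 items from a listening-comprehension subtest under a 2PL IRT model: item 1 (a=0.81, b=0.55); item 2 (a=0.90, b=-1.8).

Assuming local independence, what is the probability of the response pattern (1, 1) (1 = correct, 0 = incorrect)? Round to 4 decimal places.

P(θ) = 1 / (1 + exp(−a(θ − b)))
P_1 = 1/(1+e^{0.6075}) = 0.3526
P_2 = 1/(1+e^{-1.4400}) = 0.8085
L = P_1 × P_2 = 0.3526 × 0.8085 = 0.28509

0.2851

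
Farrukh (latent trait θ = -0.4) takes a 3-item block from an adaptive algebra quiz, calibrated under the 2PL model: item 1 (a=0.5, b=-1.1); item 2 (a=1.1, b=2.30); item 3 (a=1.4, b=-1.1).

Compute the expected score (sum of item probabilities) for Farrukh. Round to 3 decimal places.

1.363

P(θ) = 1 / (1 + exp(−a(θ − b)))
P_1 = 1/(1+e^{-0.3500}) = 0.5866
P_2 = 1/(1+e^{2.9700}) = 0.0488
P_3 = 1/(1+e^{-0.9800}) = 0.7271
E[score] = 0.5866 + 0.0488 + 0.7271 = 1.3625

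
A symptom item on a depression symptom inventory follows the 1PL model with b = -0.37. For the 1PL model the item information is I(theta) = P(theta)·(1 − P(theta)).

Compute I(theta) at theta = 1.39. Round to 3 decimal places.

0.125

P = 1/(1+e^{-1.7600}) = 0.8532
P(1−P) = 0.8532 × 0.1468 = 0.1252
I = P(1−P) = 0.12524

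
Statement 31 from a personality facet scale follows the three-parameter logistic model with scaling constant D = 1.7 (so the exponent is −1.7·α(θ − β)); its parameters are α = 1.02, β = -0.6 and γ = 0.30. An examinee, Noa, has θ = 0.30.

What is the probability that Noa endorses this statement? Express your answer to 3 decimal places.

P(θ) = γ + (1 − γ) · 1 / (1 + exp(−D·α(θ − β)))
Exponent: 1.7 × 1.02 × (0.30 − (-0.6)) = 1.5606
1/(1 + e^{-1.5606}) = 0.8264
P = 0.30 + 0.70 × 0.8264 = 0.8785

0.879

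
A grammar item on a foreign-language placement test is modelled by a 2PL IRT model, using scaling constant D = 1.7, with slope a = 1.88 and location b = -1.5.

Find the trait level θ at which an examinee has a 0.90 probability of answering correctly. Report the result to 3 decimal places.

P(θ) = 1 / (1 + exp(−D·a(θ − b)))
logit = ln(0.9000/0.1000) = 2.1972
θ = b + logit/(1.7·a) = -1.5 + 2.1972/3.1960 = -0.8125

-0.813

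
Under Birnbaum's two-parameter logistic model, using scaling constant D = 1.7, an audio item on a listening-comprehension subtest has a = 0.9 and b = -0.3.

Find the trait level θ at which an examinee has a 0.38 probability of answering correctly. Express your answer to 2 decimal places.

-0.62

P(θ) = 1 / (1 + exp(−D·a(θ − b)))
logit = ln(0.3800/0.6200) = -0.4895
θ = b + logit/(1.7·a) = -0.3 + (-0.4895)/1.5300 = -0.6200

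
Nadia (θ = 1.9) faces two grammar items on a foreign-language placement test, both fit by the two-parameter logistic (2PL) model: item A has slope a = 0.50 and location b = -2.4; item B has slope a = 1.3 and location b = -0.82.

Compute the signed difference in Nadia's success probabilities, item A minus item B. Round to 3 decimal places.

-0.076

P(θ) = 1 / (1 + exp(−a(θ − b)))
P_A = 0.8957
P_B = 0.9717
P_A − P_B = -0.0760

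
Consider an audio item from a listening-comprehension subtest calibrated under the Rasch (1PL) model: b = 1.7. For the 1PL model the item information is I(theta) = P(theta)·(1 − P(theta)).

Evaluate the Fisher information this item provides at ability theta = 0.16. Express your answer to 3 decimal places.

0.145

P = 1/(1+e^{1.5400}) = 0.1765
P(1−P) = 0.1765 × 0.8235 = 0.1454
I = P(1−P) = 0.14537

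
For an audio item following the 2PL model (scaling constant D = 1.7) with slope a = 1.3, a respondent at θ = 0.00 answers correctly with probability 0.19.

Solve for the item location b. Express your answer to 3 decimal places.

P(θ) = 1 / (1 + exp(−D·a(θ − b)))
logit(0.19) = ln(0.19/0.81) = -1.4500
b = θ − logit/(1.7·a) = 0.00 − (-1.4500)/2.2100 = 0.6561

0.656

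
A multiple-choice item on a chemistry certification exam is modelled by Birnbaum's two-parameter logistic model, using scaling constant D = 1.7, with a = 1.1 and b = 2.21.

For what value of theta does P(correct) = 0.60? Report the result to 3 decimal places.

2.427

P(theta) = 1 / (1 + exp(−D·a(theta − b)))
logit = ln(0.6000/0.4000) = 0.4055
theta = b + logit/(1.7·a) = 2.21 + 0.4055/1.8700 = 2.4268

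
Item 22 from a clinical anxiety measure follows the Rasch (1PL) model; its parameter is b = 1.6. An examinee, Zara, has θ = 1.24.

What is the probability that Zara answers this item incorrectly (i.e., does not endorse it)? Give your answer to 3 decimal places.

0.589

P(θ) = 1 / (1 + exp(−(θ − b)))
Exponent: (1.24 − 1.6) = -0.3600
1/(1 + e^{0.3600}) = 0.4110
P = 0.4110
P(incorrect) = 1 − 0.4110 = 0.5890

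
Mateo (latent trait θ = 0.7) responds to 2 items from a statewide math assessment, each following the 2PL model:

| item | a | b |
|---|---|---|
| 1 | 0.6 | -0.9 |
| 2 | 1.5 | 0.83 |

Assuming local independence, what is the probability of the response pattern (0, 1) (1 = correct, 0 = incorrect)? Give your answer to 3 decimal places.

P(θ) = 1 / (1 + exp(−a(θ − b)))
P_1 = 1/(1+e^{-0.9600}) = 0.7231
P_2 = 1/(1+e^{0.1950}) = 0.4514
L = (1−P_1) × P_2 = 0.2769 × 0.4514 = 0.12498

0.125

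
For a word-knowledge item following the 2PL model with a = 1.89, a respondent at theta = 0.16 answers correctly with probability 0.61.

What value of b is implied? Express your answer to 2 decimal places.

P(theta) = 1 / (1 + exp(−a(theta − b)))
logit(0.61) = ln(0.61/0.39) = 0.4473
b = theta − logit/(a) = 0.16 − 0.4473/1.8900 = -0.0767

-0.08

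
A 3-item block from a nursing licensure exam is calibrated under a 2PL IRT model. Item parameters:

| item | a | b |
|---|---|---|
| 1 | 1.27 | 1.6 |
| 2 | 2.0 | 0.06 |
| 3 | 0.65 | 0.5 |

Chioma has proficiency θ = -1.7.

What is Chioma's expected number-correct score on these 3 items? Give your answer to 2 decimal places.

P(θ) = 1 / (1 + exp(−a(θ − b)))
P_1 = 1/(1+e^{4.1910}) = 0.0149
P_2 = 1/(1+e^{3.5200}) = 0.0287
P_3 = 1/(1+e^{1.4300}) = 0.1931
E[score] = 0.0149 + 0.0287 + 0.1931 = 0.2368

0.24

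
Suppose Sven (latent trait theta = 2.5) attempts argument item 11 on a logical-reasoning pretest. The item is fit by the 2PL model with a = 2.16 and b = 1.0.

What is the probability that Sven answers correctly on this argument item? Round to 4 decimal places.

0.9623

P(theta) = 1 / (1 + exp(−a(theta − b)))
Exponent: 2.16 × (2.5 − 1.0) = 3.2400
1/(1 + e^{-3.2400}) = 0.9623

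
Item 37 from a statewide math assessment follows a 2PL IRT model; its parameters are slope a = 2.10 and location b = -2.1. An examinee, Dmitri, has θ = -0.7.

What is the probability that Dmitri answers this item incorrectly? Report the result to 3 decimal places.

0.050

P(θ) = 1 / (1 + exp(−a(θ − b)))
Exponent: 2.10 × (-0.7 − (-2.1)) = 2.9400
1/(1 + e^{-2.9400}) = 0.9498
P(incorrect) = 1 − 0.9498 = 0.0502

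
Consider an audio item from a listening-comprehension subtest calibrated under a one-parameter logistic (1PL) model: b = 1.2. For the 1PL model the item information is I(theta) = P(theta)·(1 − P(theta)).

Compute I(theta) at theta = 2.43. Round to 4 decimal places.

0.1750

P = 1/(1+e^{-1.2300}) = 0.7738
P(1−P) = 0.7738 × 0.2262 = 0.1750
I = P(1−P) = 0.17502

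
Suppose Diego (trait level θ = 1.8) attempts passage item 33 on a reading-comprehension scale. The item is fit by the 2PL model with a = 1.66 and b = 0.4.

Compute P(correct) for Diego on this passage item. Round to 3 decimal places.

P(θ) = 1 / (1 + exp(−a(θ − b)))
Exponent: 1.66 × (1.8 − 0.4) = 2.3240
1/(1 + e^{-2.3240}) = 0.9108

0.911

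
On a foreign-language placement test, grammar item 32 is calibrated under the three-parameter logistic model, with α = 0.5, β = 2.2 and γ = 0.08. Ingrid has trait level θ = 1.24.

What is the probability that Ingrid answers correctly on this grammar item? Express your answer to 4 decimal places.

0.4317

P(θ) = γ + (1 − γ) · 1 / (1 + exp(−α(θ − β)))
Exponent: 0.5 × (1.24 − 2.2) = -0.4800
1/(1 + e^{0.4800}) = 0.3823
P = 0.08 + 0.92 × 0.3823 = 0.4317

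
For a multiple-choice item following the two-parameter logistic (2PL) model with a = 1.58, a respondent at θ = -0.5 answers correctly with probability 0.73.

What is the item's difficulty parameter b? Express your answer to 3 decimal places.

P(θ) = 1 / (1 + exp(−a(θ − b)))
logit(0.73) = ln(0.73/0.27) = 0.9946
b = θ − logit/(a) = -0.5 − 0.9946/1.5800 = -1.1295

-1.130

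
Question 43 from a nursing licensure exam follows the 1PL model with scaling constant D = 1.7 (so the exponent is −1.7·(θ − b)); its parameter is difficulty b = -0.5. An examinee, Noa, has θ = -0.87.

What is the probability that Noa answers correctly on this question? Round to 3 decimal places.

P(θ) = 1 / (1 + exp(−D·(θ − b)))
Exponent: 1.7 × (-0.87 − (-0.5)) = -0.6290
1/(1 + e^{0.6290}) = 0.3477
P = 0.3477

0.348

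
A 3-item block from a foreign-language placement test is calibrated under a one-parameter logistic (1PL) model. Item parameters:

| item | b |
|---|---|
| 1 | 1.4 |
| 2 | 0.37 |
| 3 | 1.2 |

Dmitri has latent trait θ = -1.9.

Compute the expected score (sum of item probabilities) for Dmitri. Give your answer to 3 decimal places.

0.172

P(θ) = 1 / (1 + exp(−(θ − b)))
P_1 = 1/(1+e^{3.3000}) = 0.0356
P_2 = 1/(1+e^{2.2700}) = 0.0936
P_3 = 1/(1+e^{3.1000}) = 0.0431
E[score] = 0.0356 + 0.0936 + 0.0431 = 0.1723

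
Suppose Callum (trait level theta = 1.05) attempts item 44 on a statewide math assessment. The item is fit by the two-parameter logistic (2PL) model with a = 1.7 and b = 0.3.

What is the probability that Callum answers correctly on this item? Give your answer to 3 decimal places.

0.782

P(theta) = 1 / (1 + exp(−a(theta − b)))
Exponent: 1.7 × (1.05 − 0.3) = 1.2750
1/(1 + e^{-1.2750}) = 0.7816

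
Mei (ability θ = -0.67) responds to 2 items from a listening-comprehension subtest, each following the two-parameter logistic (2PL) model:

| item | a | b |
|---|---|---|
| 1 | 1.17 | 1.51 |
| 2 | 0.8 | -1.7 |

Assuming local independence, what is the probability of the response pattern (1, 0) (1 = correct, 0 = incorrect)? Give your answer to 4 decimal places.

P(θ) = 1 / (1 + exp(−a(θ − b)))
P_1 = 1/(1+e^{2.5506}) = 0.0724
P_2 = 1/(1+e^{-0.8240}) = 0.6951
L = P_1 × (1−P_2) = 0.0724 × 0.3049 = 0.02207

0.0221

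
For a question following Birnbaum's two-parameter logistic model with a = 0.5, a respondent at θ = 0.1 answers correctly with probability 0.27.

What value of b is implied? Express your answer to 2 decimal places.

P(θ) = 1 / (1 + exp(−a(θ − b)))
logit(0.27) = ln(0.27/0.73) = -0.9946
b = θ − logit/(a) = 0.1 − (-0.9946)/0.5000 = 2.0892

2.09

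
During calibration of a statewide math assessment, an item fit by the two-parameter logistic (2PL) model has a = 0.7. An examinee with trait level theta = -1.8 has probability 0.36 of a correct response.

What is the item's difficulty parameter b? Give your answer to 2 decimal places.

P(theta) = 1 / (1 + exp(−a(theta − b)))
logit(0.36) = ln(0.36/0.64) = -0.5754
b = theta − logit/(a) = -1.8 − (-0.5754)/0.7000 = -0.9781

-0.98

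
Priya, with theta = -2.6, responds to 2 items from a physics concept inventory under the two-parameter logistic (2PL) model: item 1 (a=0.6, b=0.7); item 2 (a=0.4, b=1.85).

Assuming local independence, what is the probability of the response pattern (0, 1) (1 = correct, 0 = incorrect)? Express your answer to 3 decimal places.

P(theta) = 1 / (1 + exp(−a(theta − b)))
P_1 = 1/(1+e^{1.9800}) = 0.1213
P_2 = 1/(1+e^{1.7800}) = 0.1443
L = (1−P_1) × P_2 = 0.8787 × 0.1443 = 0.12680

0.127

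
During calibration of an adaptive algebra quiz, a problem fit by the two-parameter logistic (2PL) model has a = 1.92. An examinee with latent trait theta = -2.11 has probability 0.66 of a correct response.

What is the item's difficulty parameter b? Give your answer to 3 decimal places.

P(theta) = 1 / (1 + exp(−a(theta − b)))
logit(0.66) = ln(0.66/0.34) = 0.6633
b = theta − logit/(a) = -2.11 − 0.6633/1.9200 = -2.4555

-2.455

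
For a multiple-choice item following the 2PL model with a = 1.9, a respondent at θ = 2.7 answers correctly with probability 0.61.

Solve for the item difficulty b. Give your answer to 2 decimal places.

P(θ) = 1 / (1 + exp(−a(θ − b)))
logit(0.61) = ln(0.61/0.39) = 0.4473
b = θ − logit/(a) = 2.7 − 0.4473/1.9000 = 2.4646

2.46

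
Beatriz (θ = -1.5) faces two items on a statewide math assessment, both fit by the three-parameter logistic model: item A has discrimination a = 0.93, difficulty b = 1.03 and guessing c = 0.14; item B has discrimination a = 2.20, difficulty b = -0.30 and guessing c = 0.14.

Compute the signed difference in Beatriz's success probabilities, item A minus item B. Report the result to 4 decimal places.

0.0174

P(θ) = c + (1 − c) · 1 / (1 + exp(−a(θ − b)))
P_A = 0.2147
P_B = 0.1973
P_A − P_B = 0.0174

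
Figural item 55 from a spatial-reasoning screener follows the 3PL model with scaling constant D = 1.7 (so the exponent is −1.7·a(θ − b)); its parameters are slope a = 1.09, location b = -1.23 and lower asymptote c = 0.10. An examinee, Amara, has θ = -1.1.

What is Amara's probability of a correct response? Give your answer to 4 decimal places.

P(θ) = c + (1 − c) · 1 / (1 + exp(−D·a(θ − b)))
Exponent: 1.7 × 1.09 × (-1.1 − (-1.23)) = 0.2409
1/(1 + e^{-0.2409}) = 0.5599
P = 0.10 + 0.90 × 0.5599 = 0.6039

0.6039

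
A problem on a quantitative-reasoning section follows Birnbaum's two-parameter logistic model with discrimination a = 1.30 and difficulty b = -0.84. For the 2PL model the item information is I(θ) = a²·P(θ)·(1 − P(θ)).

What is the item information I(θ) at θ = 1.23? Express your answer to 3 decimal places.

P = 1/(1+e^{-2.6910}) = 0.9365
P(1−P) = 0.9365 × 0.0635 = 0.0595
I = a² × P(1−P) = 1.30² × 0.0595 = 0.10051

0.101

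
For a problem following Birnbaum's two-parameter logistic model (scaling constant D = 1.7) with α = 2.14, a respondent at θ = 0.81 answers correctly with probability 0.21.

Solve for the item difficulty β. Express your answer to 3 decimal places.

P(θ) = 1 / (1 + exp(−D·α(θ − β)))
logit(0.21) = ln(0.21/0.79) = -1.3249
β = θ − logit/(1.7·α) = 0.81 − (-1.3249)/3.6380 = 1.1742

1.174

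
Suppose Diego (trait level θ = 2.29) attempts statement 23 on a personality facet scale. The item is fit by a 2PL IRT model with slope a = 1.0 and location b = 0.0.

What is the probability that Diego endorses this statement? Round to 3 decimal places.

0.908

P(θ) = 1 / (1 + exp(−a(θ − b)))
Exponent: 1.0 × (2.29 − 0.0) = 2.2900
1/(1 + e^{-2.2900}) = 0.9080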